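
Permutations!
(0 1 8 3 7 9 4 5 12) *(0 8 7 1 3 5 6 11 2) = [3, 7, 0, 1, 6, 12, 11, 9, 5, 4, 10, 2, 8] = (0 3 1 7 9 4 6 11 2)(5 12 8)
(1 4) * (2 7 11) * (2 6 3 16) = [0, 4, 7, 16, 1, 5, 3, 11, 8, 9, 10, 6, 12, 13, 14, 15, 2] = (1 4)(2 7 11 6 3 16)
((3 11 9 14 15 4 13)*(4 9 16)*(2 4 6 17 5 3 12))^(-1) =((2 4 13 12)(3 11 16 6 17 5)(9 14 15))^(-1) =(2 12 13 4)(3 5 17 6 16 11)(9 15 14)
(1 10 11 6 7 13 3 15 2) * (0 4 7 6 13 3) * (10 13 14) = (0 4 7 3 15 2 1 13)(10 11 14) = [4, 13, 1, 15, 7, 5, 6, 3, 8, 9, 11, 14, 12, 0, 10, 2]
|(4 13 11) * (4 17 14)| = |(4 13 11 17 14)| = 5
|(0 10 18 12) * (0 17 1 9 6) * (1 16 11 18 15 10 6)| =|(0 6)(1 9)(10 15)(11 18 12 17 16)| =10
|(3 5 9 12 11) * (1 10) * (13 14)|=10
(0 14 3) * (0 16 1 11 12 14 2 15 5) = (0 2 15 5)(1 11 12 14 3 16) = [2, 11, 15, 16, 4, 0, 6, 7, 8, 9, 10, 12, 14, 13, 3, 5, 1]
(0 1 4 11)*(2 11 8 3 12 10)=(0 1 4 8 3 12 10 2 11)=[1, 4, 11, 12, 8, 5, 6, 7, 3, 9, 2, 0, 10]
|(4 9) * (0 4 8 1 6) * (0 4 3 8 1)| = 12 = |(0 3 8)(1 6 4 9)|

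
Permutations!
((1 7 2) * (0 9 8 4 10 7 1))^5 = (0 7 4 9 2 10 8)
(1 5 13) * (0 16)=(0 16)(1 5 13)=[16, 5, 2, 3, 4, 13, 6, 7, 8, 9, 10, 11, 12, 1, 14, 15, 0]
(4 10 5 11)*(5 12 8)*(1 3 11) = (1 3 11 4 10 12 8 5) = [0, 3, 2, 11, 10, 1, 6, 7, 5, 9, 12, 4, 8]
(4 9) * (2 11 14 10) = (2 11 14 10)(4 9) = [0, 1, 11, 3, 9, 5, 6, 7, 8, 4, 2, 14, 12, 13, 10]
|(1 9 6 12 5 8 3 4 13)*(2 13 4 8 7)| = 8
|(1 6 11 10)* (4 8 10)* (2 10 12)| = 8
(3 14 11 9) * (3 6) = (3 14 11 9 6) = [0, 1, 2, 14, 4, 5, 3, 7, 8, 6, 10, 9, 12, 13, 11]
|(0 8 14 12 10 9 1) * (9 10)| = 6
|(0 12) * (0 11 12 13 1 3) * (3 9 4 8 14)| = 8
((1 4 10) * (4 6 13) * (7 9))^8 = ((1 6 13 4 10)(7 9))^8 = (1 4 6 10 13)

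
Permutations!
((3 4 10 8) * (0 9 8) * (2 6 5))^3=(0 3)(4 9)(8 10)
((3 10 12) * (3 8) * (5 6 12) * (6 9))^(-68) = (3 5 6 8 10 9 12)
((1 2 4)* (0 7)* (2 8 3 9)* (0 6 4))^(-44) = (0 7 6 4 1 8 3 9 2)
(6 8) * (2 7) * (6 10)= [0, 1, 7, 3, 4, 5, 8, 2, 10, 9, 6]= (2 7)(6 8 10)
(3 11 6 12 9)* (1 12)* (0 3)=(0 3 11 6 1 12 9)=[3, 12, 2, 11, 4, 5, 1, 7, 8, 0, 10, 6, 9]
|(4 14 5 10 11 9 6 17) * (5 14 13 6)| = 4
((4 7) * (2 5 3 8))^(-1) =(2 8 3 5)(4 7)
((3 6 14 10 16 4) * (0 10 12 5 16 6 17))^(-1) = ((0 10 6 14 12 5 16 4 3 17))^(-1) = (0 17 3 4 16 5 12 14 6 10)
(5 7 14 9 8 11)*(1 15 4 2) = (1 15 4 2)(5 7 14 9 8 11) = [0, 15, 1, 3, 2, 7, 6, 14, 11, 8, 10, 5, 12, 13, 9, 4]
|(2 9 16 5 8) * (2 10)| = |(2 9 16 5 8 10)| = 6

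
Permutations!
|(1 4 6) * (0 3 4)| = 5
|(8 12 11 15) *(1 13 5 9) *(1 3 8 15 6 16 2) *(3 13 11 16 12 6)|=24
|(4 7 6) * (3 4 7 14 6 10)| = 6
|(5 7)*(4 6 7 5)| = 3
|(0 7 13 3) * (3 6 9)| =6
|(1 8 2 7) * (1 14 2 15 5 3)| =|(1 8 15 5 3)(2 7 14)| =15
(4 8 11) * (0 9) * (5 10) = [9, 1, 2, 3, 8, 10, 6, 7, 11, 0, 5, 4] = (0 9)(4 8 11)(5 10)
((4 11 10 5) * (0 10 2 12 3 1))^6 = ((0 10 5 4 11 2 12 3 1))^6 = (0 12 4)(1 2 5)(3 11 10)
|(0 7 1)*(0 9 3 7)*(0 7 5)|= |(0 7 1 9 3 5)|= 6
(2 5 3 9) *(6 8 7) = [0, 1, 5, 9, 4, 3, 8, 6, 7, 2] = (2 5 3 9)(6 8 7)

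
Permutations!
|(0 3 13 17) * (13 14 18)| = |(0 3 14 18 13 17)| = 6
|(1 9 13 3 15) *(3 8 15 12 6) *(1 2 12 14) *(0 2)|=|(0 2 12 6 3 14 1 9 13 8 15)|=11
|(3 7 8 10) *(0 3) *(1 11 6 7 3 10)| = |(0 10)(1 11 6 7 8)| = 10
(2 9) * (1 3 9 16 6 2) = [0, 3, 16, 9, 4, 5, 2, 7, 8, 1, 10, 11, 12, 13, 14, 15, 6] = (1 3 9)(2 16 6)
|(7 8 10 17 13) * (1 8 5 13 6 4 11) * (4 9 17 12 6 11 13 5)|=|(1 8 10 12 6 9 17 11)(4 13 7)|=24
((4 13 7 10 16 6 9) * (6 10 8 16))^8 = ((4 13 7 8 16 10 6 9))^8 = (16)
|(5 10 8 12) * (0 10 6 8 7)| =12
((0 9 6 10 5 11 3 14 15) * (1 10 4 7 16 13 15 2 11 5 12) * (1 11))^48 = ((0 9 6 4 7 16 13 15)(1 10 12 11 3 14 2))^48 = (16)(1 2 14 3 11 12 10)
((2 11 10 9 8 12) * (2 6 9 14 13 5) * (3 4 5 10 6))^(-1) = ((2 11 6 9 8 12 3 4 5)(10 14 13))^(-1) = (2 5 4 3 12 8 9 6 11)(10 13 14)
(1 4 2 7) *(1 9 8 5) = (1 4 2 7 9 8 5) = [0, 4, 7, 3, 2, 1, 6, 9, 5, 8]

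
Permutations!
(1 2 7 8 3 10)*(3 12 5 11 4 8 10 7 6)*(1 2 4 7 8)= (1 4)(2 6 3 8 12 5 11 7 10)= [0, 4, 6, 8, 1, 11, 3, 10, 12, 9, 2, 7, 5]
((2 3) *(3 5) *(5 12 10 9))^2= (2 10 5)(3 12 9)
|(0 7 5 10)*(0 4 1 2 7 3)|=6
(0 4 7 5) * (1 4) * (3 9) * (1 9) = [9, 4, 2, 1, 7, 0, 6, 5, 8, 3] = (0 9 3 1 4 7 5)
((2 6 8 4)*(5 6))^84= (2 4 8 6 5)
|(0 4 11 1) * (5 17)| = 4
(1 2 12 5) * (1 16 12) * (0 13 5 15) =(0 13 5 16 12 15)(1 2) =[13, 2, 1, 3, 4, 16, 6, 7, 8, 9, 10, 11, 15, 5, 14, 0, 12]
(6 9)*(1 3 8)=(1 3 8)(6 9)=[0, 3, 2, 8, 4, 5, 9, 7, 1, 6]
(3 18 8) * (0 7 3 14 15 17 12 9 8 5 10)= (0 7 3 18 5 10)(8 14 15 17 12 9)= [7, 1, 2, 18, 4, 10, 6, 3, 14, 8, 0, 11, 9, 13, 15, 17, 16, 12, 5]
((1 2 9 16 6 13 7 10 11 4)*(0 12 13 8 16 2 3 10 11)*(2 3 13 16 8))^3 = ((0 12 16 6 2 9 3 10)(1 13 7 11 4))^3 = (0 6 3 12 2 10 16 9)(1 11 13 4 7)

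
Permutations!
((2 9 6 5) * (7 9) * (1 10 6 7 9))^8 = ((1 10 6 5 2 9 7))^8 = (1 10 6 5 2 9 7)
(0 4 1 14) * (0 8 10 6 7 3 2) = (0 4 1 14 8 10 6 7 3 2) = [4, 14, 0, 2, 1, 5, 7, 3, 10, 9, 6, 11, 12, 13, 8]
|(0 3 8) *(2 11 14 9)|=12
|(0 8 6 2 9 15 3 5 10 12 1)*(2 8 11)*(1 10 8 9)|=12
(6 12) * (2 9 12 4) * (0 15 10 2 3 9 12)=[15, 1, 12, 9, 3, 5, 4, 7, 8, 0, 2, 11, 6, 13, 14, 10]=(0 15 10 2 12 6 4 3 9)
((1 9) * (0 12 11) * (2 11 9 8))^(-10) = ((0 12 9 1 8 2 11))^(-10) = (0 8 12 2 9 11 1)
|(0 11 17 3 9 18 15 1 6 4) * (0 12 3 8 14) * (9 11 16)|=14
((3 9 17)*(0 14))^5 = ((0 14)(3 9 17))^5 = (0 14)(3 17 9)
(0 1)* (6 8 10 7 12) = (0 1)(6 8 10 7 12) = [1, 0, 2, 3, 4, 5, 8, 12, 10, 9, 7, 11, 6]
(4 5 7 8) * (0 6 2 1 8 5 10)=[6, 8, 1, 3, 10, 7, 2, 5, 4, 9, 0]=(0 6 2 1 8 4 10)(5 7)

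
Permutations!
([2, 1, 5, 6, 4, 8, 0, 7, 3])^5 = [6, 1, 0, 8, 4, 2, 3, 7, 5]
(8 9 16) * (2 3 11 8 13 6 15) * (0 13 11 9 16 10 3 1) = (0 13 6 15 2 1)(3 9 10)(8 16 11) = [13, 0, 1, 9, 4, 5, 15, 7, 16, 10, 3, 8, 12, 6, 14, 2, 11]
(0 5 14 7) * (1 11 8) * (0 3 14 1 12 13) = (0 5 1 11 8 12 13)(3 14 7) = [5, 11, 2, 14, 4, 1, 6, 3, 12, 9, 10, 8, 13, 0, 7]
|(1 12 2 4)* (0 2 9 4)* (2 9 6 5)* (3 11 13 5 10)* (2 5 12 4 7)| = 12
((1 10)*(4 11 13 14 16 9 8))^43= (1 10)(4 11 13 14 16 9 8)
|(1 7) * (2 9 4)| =|(1 7)(2 9 4)| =6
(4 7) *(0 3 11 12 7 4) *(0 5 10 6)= (0 3 11 12 7 5 10 6)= [3, 1, 2, 11, 4, 10, 0, 5, 8, 9, 6, 12, 7]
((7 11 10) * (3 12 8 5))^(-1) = (3 5 8 12)(7 10 11)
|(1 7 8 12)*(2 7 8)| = |(1 8 12)(2 7)| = 6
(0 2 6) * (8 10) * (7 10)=(0 2 6)(7 10 8)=[2, 1, 6, 3, 4, 5, 0, 10, 7, 9, 8]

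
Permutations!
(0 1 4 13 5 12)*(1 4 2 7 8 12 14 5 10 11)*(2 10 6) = [4, 10, 7, 3, 13, 14, 2, 8, 12, 9, 11, 1, 0, 6, 5] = (0 4 13 6 2 7 8 12)(1 10 11)(5 14)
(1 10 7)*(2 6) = (1 10 7)(2 6) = [0, 10, 6, 3, 4, 5, 2, 1, 8, 9, 7]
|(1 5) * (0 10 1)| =|(0 10 1 5)| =4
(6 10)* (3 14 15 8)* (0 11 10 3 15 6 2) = (0 11 10 2)(3 14 6)(8 15) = [11, 1, 0, 14, 4, 5, 3, 7, 15, 9, 2, 10, 12, 13, 6, 8]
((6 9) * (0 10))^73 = (0 10)(6 9)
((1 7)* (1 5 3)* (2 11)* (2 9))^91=((1 7 5 3)(2 11 9))^91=(1 3 5 7)(2 11 9)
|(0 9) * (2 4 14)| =6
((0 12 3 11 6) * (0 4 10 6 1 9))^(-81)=((0 12 3 11 1 9)(4 10 6))^(-81)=(0 11)(1 12)(3 9)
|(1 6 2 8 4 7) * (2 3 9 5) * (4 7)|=8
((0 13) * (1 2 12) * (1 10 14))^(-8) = (1 12 14 2 10)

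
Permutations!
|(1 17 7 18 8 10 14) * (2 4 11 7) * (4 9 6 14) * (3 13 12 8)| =18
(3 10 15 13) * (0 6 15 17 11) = [6, 1, 2, 10, 4, 5, 15, 7, 8, 9, 17, 0, 12, 3, 14, 13, 16, 11] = (0 6 15 13 3 10 17 11)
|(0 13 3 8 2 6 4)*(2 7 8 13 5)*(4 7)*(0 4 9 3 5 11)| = |(0 11)(2 6 7 8 9 3 13 5)| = 8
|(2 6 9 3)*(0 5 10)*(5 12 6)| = |(0 12 6 9 3 2 5 10)| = 8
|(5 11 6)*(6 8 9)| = |(5 11 8 9 6)| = 5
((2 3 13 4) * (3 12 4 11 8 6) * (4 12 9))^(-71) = (2 9 4)(3 6 8 11 13)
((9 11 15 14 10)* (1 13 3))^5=(15)(1 3 13)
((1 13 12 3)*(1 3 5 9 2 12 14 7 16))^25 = (16)(2 12 5 9)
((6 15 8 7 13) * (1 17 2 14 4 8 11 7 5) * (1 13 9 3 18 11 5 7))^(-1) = ((1 17 2 14 4 8 7 9 3 18 11)(5 13 6 15))^(-1) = (1 11 18 3 9 7 8 4 14 2 17)(5 15 6 13)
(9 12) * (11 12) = (9 11 12) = [0, 1, 2, 3, 4, 5, 6, 7, 8, 11, 10, 12, 9]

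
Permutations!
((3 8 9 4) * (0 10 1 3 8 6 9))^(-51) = ((0 10 1 3 6 9 4 8))^(-51) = (0 9 1 8 6 10 4 3)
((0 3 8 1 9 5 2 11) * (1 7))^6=(0 5 7)(1 3 2)(8 11 9)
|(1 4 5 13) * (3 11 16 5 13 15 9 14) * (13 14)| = |(1 4 14 3 11 16 5 15 9 13)| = 10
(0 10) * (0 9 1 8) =(0 10 9 1 8) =[10, 8, 2, 3, 4, 5, 6, 7, 0, 1, 9]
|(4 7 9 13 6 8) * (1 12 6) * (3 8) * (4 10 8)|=|(1 12 6 3 4 7 9 13)(8 10)|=8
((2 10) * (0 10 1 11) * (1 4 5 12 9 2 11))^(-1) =((0 10 11)(2 4 5 12 9))^(-1) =(0 11 10)(2 9 12 5 4)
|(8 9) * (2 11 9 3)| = 5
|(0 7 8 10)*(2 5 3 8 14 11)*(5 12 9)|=11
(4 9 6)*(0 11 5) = [11, 1, 2, 3, 9, 0, 4, 7, 8, 6, 10, 5] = (0 11 5)(4 9 6)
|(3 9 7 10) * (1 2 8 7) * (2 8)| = 6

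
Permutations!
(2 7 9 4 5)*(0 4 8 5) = (0 4)(2 7 9 8 5) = [4, 1, 7, 3, 0, 2, 6, 9, 5, 8]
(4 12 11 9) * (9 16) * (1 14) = (1 14)(4 12 11 16 9) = [0, 14, 2, 3, 12, 5, 6, 7, 8, 4, 10, 16, 11, 13, 1, 15, 9]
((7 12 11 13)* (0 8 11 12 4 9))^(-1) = ((0 8 11 13 7 4 9))^(-1) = (0 9 4 7 13 11 8)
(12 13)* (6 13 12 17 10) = [0, 1, 2, 3, 4, 5, 13, 7, 8, 9, 6, 11, 12, 17, 14, 15, 16, 10] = (6 13 17 10)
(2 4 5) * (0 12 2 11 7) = [12, 1, 4, 3, 5, 11, 6, 0, 8, 9, 10, 7, 2] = (0 12 2 4 5 11 7)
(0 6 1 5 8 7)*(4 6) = (0 4 6 1 5 8 7) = [4, 5, 2, 3, 6, 8, 1, 0, 7]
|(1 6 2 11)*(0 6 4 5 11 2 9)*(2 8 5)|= 6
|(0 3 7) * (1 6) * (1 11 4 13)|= 15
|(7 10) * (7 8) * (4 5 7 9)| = |(4 5 7 10 8 9)| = 6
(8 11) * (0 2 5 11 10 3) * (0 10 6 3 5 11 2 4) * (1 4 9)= [9, 4, 11, 10, 0, 2, 3, 7, 6, 1, 5, 8]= (0 9 1 4)(2 11 8 6 3 10 5)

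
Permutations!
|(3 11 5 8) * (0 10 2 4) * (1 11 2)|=|(0 10 1 11 5 8 3 2 4)|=9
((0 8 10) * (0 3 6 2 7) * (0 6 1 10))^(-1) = ((0 8)(1 10 3)(2 7 6))^(-1) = (0 8)(1 3 10)(2 6 7)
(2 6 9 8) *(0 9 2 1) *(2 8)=(0 9 2 6 8 1)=[9, 0, 6, 3, 4, 5, 8, 7, 1, 2]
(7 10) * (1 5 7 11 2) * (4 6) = [0, 5, 1, 3, 6, 7, 4, 10, 8, 9, 11, 2] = (1 5 7 10 11 2)(4 6)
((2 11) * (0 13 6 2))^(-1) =(0 11 2 6 13) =((0 13 6 2 11))^(-1)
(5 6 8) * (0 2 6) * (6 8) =(0 2 8 5) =[2, 1, 8, 3, 4, 0, 6, 7, 5]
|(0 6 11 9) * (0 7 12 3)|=7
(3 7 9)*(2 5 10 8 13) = (2 5 10 8 13)(3 7 9) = [0, 1, 5, 7, 4, 10, 6, 9, 13, 3, 8, 11, 12, 2]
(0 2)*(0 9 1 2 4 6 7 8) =(0 4 6 7 8)(1 2 9) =[4, 2, 9, 3, 6, 5, 7, 8, 0, 1]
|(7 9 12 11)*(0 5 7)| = |(0 5 7 9 12 11)| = 6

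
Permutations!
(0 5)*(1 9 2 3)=(0 5)(1 9 2 3)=[5, 9, 3, 1, 4, 0, 6, 7, 8, 2]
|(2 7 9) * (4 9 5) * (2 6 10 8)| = 8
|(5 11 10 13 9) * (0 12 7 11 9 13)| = |(13)(0 12 7 11 10)(5 9)| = 10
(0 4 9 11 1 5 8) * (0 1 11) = (11)(0 4 9)(1 5 8) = [4, 5, 2, 3, 9, 8, 6, 7, 1, 0, 10, 11]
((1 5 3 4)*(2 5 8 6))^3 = (1 2 4 6 3 8 5)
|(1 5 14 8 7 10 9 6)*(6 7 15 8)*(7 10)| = |(1 5 14 6)(8 15)(9 10)| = 4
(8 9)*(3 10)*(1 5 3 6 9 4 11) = (1 5 3 10 6 9 8 4 11) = [0, 5, 2, 10, 11, 3, 9, 7, 4, 8, 6, 1]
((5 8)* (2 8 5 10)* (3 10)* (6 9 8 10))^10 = (10)(3 9)(6 8)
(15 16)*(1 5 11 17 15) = (1 5 11 17 15 16) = [0, 5, 2, 3, 4, 11, 6, 7, 8, 9, 10, 17, 12, 13, 14, 16, 1, 15]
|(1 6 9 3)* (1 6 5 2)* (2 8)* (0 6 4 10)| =12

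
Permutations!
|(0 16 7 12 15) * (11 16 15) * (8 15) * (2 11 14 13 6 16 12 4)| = 9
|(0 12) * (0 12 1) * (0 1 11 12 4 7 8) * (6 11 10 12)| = 6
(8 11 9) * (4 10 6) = [0, 1, 2, 3, 10, 5, 4, 7, 11, 8, 6, 9] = (4 10 6)(8 11 9)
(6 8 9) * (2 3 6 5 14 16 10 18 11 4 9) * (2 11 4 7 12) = (2 3 6 8 11 7 12)(4 9 5 14 16 10 18) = [0, 1, 3, 6, 9, 14, 8, 12, 11, 5, 18, 7, 2, 13, 16, 15, 10, 17, 4]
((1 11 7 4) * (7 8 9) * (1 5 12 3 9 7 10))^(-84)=(1 12 8 9 4)(3 7 10 5 11)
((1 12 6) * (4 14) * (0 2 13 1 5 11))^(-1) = ((0 2 13 1 12 6 5 11)(4 14))^(-1) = (0 11 5 6 12 1 13 2)(4 14)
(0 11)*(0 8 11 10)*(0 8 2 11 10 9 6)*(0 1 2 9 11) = (0 11 9 6 1 2)(8 10) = [11, 2, 0, 3, 4, 5, 1, 7, 10, 6, 8, 9]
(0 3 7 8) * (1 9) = (0 3 7 8)(1 9) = [3, 9, 2, 7, 4, 5, 6, 8, 0, 1]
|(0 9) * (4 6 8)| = 6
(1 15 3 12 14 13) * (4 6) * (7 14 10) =(1 15 3 12 10 7 14 13)(4 6) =[0, 15, 2, 12, 6, 5, 4, 14, 8, 9, 7, 11, 10, 1, 13, 3]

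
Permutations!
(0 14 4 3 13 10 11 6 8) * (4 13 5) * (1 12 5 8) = (0 14 13 10 11 6 1 12 5 4 3 8) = [14, 12, 2, 8, 3, 4, 1, 7, 0, 9, 11, 6, 5, 10, 13]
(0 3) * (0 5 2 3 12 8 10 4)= (0 12 8 10 4)(2 3 5)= [12, 1, 3, 5, 0, 2, 6, 7, 10, 9, 4, 11, 8]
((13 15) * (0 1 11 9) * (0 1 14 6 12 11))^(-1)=(0 1 9 11 12 6 14)(13 15)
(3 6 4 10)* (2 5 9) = (2 5 9)(3 6 4 10) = [0, 1, 5, 6, 10, 9, 4, 7, 8, 2, 3]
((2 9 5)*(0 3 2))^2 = ((0 3 2 9 5))^2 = (0 2 5 3 9)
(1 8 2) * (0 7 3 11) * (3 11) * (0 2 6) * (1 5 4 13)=(0 7 11 2 5 4 13 1 8 6)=[7, 8, 5, 3, 13, 4, 0, 11, 6, 9, 10, 2, 12, 1]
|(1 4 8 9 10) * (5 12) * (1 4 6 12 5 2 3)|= 20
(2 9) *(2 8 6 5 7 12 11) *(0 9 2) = (0 9 8 6 5 7 12 11) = [9, 1, 2, 3, 4, 7, 5, 12, 6, 8, 10, 0, 11]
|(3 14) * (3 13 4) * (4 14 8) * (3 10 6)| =10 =|(3 8 4 10 6)(13 14)|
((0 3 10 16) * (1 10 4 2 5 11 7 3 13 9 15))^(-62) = (0 13 9 15 1 10 16)(2 3 11)(4 7 5)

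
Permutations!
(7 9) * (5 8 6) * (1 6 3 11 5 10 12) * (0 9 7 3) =(0 9 3 11 5 8)(1 6 10 12) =[9, 6, 2, 11, 4, 8, 10, 7, 0, 3, 12, 5, 1]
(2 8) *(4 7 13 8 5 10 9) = [0, 1, 5, 3, 7, 10, 6, 13, 2, 4, 9, 11, 12, 8] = (2 5 10 9 4 7 13 8)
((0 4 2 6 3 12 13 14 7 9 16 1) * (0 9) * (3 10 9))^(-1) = ((0 4 2 6 10 9 16 1 3 12 13 14 7))^(-1) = (0 7 14 13 12 3 1 16 9 10 6 2 4)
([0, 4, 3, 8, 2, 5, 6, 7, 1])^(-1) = (1 8 3 2 4)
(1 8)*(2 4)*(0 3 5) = (0 3 5)(1 8)(2 4) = [3, 8, 4, 5, 2, 0, 6, 7, 1]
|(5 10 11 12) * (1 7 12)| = 6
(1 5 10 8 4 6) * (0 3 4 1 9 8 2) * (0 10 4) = (0 3)(1 5 4 6 9 8)(2 10) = [3, 5, 10, 0, 6, 4, 9, 7, 1, 8, 2]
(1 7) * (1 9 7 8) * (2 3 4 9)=(1 8)(2 3 4 9 7)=[0, 8, 3, 4, 9, 5, 6, 2, 1, 7]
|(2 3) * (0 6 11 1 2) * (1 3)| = 4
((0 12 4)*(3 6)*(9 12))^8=(12)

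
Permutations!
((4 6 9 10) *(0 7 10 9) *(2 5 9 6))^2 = ((0 7 10 4 2 5 9 6))^2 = (0 10 2 9)(4 5 6 7)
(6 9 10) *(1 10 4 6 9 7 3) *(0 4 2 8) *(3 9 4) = (0 3 1 10 4 6 7 9 2 8) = [3, 10, 8, 1, 6, 5, 7, 9, 0, 2, 4]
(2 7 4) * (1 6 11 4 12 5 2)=(1 6 11 4)(2 7 12 5)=[0, 6, 7, 3, 1, 2, 11, 12, 8, 9, 10, 4, 5]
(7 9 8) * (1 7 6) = (1 7 9 8 6) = [0, 7, 2, 3, 4, 5, 1, 9, 6, 8]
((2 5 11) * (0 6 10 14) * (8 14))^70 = (14)(2 5 11)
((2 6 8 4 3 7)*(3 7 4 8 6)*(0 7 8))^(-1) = (0 8 4 3 2 7)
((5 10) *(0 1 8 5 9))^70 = ((0 1 8 5 10 9))^70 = (0 10 8)(1 9 5)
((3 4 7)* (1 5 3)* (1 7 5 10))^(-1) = ((1 10)(3 4 5))^(-1) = (1 10)(3 5 4)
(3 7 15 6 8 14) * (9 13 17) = (3 7 15 6 8 14)(9 13 17) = [0, 1, 2, 7, 4, 5, 8, 15, 14, 13, 10, 11, 12, 17, 3, 6, 16, 9]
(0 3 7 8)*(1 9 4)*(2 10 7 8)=[3, 9, 10, 8, 1, 5, 6, 2, 0, 4, 7]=(0 3 8)(1 9 4)(2 10 7)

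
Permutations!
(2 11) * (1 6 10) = (1 6 10)(2 11) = [0, 6, 11, 3, 4, 5, 10, 7, 8, 9, 1, 2]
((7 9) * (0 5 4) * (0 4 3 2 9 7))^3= (0 2 5 9 3)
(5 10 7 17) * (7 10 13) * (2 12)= (2 12)(5 13 7 17)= [0, 1, 12, 3, 4, 13, 6, 17, 8, 9, 10, 11, 2, 7, 14, 15, 16, 5]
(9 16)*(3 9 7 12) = (3 9 16 7 12) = [0, 1, 2, 9, 4, 5, 6, 12, 8, 16, 10, 11, 3, 13, 14, 15, 7]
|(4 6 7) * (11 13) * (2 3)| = |(2 3)(4 6 7)(11 13)| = 6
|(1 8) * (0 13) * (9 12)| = 2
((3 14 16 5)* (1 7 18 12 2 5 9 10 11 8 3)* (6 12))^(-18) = (1 6 5 18 2 7 12)(3 9 8 16 11 14 10)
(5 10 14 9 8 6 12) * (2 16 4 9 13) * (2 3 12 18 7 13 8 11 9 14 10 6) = (2 16 4 14 8)(3 12 5 6 18 7 13)(9 11) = [0, 1, 16, 12, 14, 6, 18, 13, 2, 11, 10, 9, 5, 3, 8, 15, 4, 17, 7]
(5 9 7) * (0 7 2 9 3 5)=(0 7)(2 9)(3 5)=[7, 1, 9, 5, 4, 3, 6, 0, 8, 2]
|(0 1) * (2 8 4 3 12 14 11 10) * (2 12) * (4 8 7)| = |(0 1)(2 7 4 3)(10 12 14 11)| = 4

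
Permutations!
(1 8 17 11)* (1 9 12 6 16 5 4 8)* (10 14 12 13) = (4 8 17 11 9 13 10 14 12 6 16 5) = [0, 1, 2, 3, 8, 4, 16, 7, 17, 13, 14, 9, 6, 10, 12, 15, 5, 11]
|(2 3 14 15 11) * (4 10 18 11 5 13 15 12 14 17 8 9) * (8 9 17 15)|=12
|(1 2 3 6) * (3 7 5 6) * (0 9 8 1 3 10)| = 10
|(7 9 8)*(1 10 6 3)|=|(1 10 6 3)(7 9 8)|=12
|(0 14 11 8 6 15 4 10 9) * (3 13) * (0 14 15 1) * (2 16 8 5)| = 26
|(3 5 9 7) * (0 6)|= |(0 6)(3 5 9 7)|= 4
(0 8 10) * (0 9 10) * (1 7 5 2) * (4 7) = (0 8)(1 4 7 5 2)(9 10) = [8, 4, 1, 3, 7, 2, 6, 5, 0, 10, 9]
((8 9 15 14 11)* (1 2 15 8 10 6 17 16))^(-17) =((1 2 15 14 11 10 6 17 16)(8 9))^(-17) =(1 2 15 14 11 10 6 17 16)(8 9)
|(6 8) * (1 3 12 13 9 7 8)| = |(1 3 12 13 9 7 8 6)| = 8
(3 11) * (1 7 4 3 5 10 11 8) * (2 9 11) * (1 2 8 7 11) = (1 11 5 10 8 2 9)(3 7 4) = [0, 11, 9, 7, 3, 10, 6, 4, 2, 1, 8, 5]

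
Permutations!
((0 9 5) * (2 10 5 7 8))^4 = (0 2 9 10 7 5 8)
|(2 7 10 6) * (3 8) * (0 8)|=12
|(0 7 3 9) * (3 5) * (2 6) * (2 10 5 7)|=7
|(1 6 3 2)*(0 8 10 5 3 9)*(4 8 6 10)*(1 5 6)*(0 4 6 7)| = 12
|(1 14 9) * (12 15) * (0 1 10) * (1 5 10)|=|(0 5 10)(1 14 9)(12 15)|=6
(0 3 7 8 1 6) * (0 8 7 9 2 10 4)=(0 3 9 2 10 4)(1 6 8)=[3, 6, 10, 9, 0, 5, 8, 7, 1, 2, 4]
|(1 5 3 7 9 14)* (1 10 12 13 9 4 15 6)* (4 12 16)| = 13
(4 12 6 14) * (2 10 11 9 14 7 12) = [0, 1, 10, 3, 2, 5, 7, 12, 8, 14, 11, 9, 6, 13, 4] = (2 10 11 9 14 4)(6 7 12)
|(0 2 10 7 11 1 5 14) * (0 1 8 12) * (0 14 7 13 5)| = 11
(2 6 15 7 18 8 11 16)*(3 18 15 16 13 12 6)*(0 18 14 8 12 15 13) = [18, 1, 3, 14, 4, 5, 16, 13, 11, 9, 10, 0, 6, 15, 8, 7, 2, 17, 12] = (0 18 12 6 16 2 3 14 8 11)(7 13 15)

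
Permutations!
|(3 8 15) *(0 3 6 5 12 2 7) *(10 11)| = 18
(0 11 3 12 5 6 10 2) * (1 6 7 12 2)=(0 11 3 2)(1 6 10)(5 7 12)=[11, 6, 0, 2, 4, 7, 10, 12, 8, 9, 1, 3, 5]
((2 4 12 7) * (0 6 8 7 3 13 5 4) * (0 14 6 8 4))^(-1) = ((0 8 7 2 14 6 4 12 3 13 5))^(-1) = (0 5 13 3 12 4 6 14 2 7 8)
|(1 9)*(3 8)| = |(1 9)(3 8)| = 2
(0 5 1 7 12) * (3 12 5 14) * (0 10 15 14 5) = (0 5 1 7)(3 12 10 15 14) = [5, 7, 2, 12, 4, 1, 6, 0, 8, 9, 15, 11, 10, 13, 3, 14]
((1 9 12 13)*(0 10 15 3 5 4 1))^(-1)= ((0 10 15 3 5 4 1 9 12 13))^(-1)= (0 13 12 9 1 4 5 3 15 10)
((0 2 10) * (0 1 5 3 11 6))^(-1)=(0 6 11 3 5 1 10 2)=((0 2 10 1 5 3 11 6))^(-1)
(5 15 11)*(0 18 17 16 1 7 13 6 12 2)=(0 18 17 16 1 7 13 6 12 2)(5 15 11)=[18, 7, 0, 3, 4, 15, 12, 13, 8, 9, 10, 5, 2, 6, 14, 11, 1, 16, 17]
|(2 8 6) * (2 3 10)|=|(2 8 6 3 10)|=5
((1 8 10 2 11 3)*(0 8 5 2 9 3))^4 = ((0 8 10 9 3 1 5 2 11))^4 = (0 3 11 9 2 10 5 8 1)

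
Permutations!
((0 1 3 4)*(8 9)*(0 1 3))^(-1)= (0 1 4 3)(8 9)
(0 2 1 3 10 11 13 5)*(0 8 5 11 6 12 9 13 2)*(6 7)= (1 3 10 7 6 12 9 13 11 2)(5 8)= [0, 3, 1, 10, 4, 8, 12, 6, 5, 13, 7, 2, 9, 11]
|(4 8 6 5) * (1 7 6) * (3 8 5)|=|(1 7 6 3 8)(4 5)|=10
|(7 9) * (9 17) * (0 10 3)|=3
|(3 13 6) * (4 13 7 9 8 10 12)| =|(3 7 9 8 10 12 4 13 6)| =9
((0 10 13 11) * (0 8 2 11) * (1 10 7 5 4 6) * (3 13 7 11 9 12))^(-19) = (0 12 8 13 9 11 3 2)(1 6 4 5 7 10)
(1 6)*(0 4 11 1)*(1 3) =(0 4 11 3 1 6) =[4, 6, 2, 1, 11, 5, 0, 7, 8, 9, 10, 3]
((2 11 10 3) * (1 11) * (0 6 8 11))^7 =((0 6 8 11 10 3 2 1))^7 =(0 1 2 3 10 11 8 6)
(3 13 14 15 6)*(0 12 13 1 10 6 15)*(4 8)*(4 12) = (15)(0 4 8 12 13 14)(1 10 6 3) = [4, 10, 2, 1, 8, 5, 3, 7, 12, 9, 6, 11, 13, 14, 0, 15]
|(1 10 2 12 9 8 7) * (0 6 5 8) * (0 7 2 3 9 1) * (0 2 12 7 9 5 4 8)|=|(0 6 4 8 12 1 10 3 5)(2 7)|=18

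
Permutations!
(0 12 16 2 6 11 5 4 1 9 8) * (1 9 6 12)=(0 1 6 11 5 4 9 8)(2 12 16)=[1, 6, 12, 3, 9, 4, 11, 7, 0, 8, 10, 5, 16, 13, 14, 15, 2]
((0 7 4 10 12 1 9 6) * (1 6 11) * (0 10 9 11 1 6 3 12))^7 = ((0 7 4 9 1 11 6 10)(3 12))^7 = (0 10 6 11 1 9 4 7)(3 12)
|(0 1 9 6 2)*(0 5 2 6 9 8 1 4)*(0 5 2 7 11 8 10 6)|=|(0 4 5 7 11 8 1 10 6)|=9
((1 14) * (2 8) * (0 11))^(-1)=(0 11)(1 14)(2 8)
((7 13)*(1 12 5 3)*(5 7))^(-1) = (1 3 5 13 7 12)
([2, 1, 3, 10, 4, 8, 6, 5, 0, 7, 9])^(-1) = [8, 1, 0, 2, 4, 7, 6, 9, 5, 10, 3]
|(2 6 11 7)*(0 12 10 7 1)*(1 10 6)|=|(0 12 6 11 10 7 2 1)|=8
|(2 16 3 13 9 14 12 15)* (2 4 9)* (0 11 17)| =60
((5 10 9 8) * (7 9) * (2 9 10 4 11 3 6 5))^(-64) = (2 8 9)(3 6 5 4 11)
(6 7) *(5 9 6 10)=(5 9 6 7 10)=[0, 1, 2, 3, 4, 9, 7, 10, 8, 6, 5]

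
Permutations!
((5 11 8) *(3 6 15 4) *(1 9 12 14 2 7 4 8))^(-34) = ((1 9 12 14 2 7 4 3 6 15 8 5 11))^(-34) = (1 7 8 12 3 11 2 15 9 4 5 14 6)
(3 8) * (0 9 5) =[9, 1, 2, 8, 4, 0, 6, 7, 3, 5] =(0 9 5)(3 8)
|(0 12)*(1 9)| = 2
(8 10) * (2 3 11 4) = (2 3 11 4)(8 10) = [0, 1, 3, 11, 2, 5, 6, 7, 10, 9, 8, 4]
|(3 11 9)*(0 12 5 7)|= 12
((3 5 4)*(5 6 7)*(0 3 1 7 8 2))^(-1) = ((0 3 6 8 2)(1 7 5 4))^(-1) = (0 2 8 6 3)(1 4 5 7)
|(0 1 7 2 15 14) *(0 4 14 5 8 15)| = |(0 1 7 2)(4 14)(5 8 15)| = 12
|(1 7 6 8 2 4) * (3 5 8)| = 8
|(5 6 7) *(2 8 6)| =5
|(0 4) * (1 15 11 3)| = 4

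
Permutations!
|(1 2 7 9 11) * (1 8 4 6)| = 8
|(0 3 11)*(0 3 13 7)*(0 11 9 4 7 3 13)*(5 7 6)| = 8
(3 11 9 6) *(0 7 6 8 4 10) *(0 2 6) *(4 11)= [7, 1, 6, 4, 10, 5, 3, 0, 11, 8, 2, 9]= (0 7)(2 6 3 4 10)(8 11 9)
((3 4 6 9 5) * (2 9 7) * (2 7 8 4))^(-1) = (2 3 5 9)(4 8 6)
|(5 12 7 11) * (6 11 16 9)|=7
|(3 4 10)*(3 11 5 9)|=|(3 4 10 11 5 9)|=6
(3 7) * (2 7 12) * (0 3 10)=[3, 1, 7, 12, 4, 5, 6, 10, 8, 9, 0, 11, 2]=(0 3 12 2 7 10)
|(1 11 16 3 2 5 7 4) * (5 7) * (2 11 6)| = |(1 6 2 7 4)(3 11 16)| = 15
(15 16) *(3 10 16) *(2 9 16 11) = (2 9 16 15 3 10 11) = [0, 1, 9, 10, 4, 5, 6, 7, 8, 16, 11, 2, 12, 13, 14, 3, 15]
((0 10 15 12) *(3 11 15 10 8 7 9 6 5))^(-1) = ((0 8 7 9 6 5 3 11 15 12))^(-1) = (0 12 15 11 3 5 6 9 7 8)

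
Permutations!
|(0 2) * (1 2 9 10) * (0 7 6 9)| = |(1 2 7 6 9 10)| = 6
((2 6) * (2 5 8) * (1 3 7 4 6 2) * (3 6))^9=(1 6 5 8)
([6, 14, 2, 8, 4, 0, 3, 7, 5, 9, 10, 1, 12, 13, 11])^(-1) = [5, 11, 2, 6, 4, 8, 0, 7, 3, 9, 10, 14, 12, 13, 1]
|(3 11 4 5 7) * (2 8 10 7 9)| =9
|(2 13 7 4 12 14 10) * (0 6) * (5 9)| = 14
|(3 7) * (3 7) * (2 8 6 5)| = 4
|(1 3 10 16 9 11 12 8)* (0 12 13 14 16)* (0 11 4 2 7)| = |(0 12 8 1 3 10 11 13 14 16 9 4 2 7)| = 14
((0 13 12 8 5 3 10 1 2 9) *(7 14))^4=(14)(0 5 2 12 10)(1 13 3 9 8)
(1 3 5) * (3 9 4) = (1 9 4 3 5) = [0, 9, 2, 5, 3, 1, 6, 7, 8, 4]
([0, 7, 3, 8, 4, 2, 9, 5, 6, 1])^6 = [0, 6, 7, 5, 4, 1, 3, 9, 2, 8]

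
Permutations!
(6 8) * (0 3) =(0 3)(6 8) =[3, 1, 2, 0, 4, 5, 8, 7, 6]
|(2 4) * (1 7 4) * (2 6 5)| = 6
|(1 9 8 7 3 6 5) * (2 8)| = 8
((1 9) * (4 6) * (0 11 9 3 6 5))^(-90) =((0 11 9 1 3 6 4 5))^(-90) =(0 4 3 9)(1 11 5 6)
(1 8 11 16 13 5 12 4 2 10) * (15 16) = (1 8 11 15 16 13 5 12 4 2 10) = [0, 8, 10, 3, 2, 12, 6, 7, 11, 9, 1, 15, 4, 5, 14, 16, 13]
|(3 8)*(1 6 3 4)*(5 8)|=6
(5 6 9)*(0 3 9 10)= (0 3 9 5 6 10)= [3, 1, 2, 9, 4, 6, 10, 7, 8, 5, 0]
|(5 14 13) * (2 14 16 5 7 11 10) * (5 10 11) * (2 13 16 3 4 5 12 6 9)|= 9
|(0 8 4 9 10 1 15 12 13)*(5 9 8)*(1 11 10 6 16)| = |(0 5 9 6 16 1 15 12 13)(4 8)(10 11)| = 18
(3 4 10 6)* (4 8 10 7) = (3 8 10 6)(4 7) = [0, 1, 2, 8, 7, 5, 3, 4, 10, 9, 6]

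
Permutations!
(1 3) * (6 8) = (1 3)(6 8) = [0, 3, 2, 1, 4, 5, 8, 7, 6]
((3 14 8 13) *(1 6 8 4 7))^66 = (1 8 3 4)(6 13 14 7)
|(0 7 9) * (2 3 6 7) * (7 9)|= 5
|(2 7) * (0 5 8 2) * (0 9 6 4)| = 8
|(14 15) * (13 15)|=|(13 15 14)|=3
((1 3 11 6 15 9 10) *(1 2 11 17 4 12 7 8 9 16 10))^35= (1 4 8 3 12 9 17 7)(2 10 16 15 6 11)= ((1 3 17 4 12 7 8 9)(2 11 6 15 16 10))^35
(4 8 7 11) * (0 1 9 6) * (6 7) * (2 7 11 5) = (0 1 9 11 4 8 6)(2 7 5) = [1, 9, 7, 3, 8, 2, 0, 5, 6, 11, 10, 4]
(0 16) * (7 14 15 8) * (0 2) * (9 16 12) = [12, 1, 0, 3, 4, 5, 6, 14, 7, 16, 10, 11, 9, 13, 15, 8, 2] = (0 12 9 16 2)(7 14 15 8)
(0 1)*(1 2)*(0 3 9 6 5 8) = (0 2 1 3 9 6 5 8) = [2, 3, 1, 9, 4, 8, 5, 7, 0, 6]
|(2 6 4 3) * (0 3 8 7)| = |(0 3 2 6 4 8 7)| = 7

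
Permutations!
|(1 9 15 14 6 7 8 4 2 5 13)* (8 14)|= 24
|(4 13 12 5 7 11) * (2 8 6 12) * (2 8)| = 8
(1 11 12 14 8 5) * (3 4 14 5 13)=(1 11 12 5)(3 4 14 8 13)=[0, 11, 2, 4, 14, 1, 6, 7, 13, 9, 10, 12, 5, 3, 8]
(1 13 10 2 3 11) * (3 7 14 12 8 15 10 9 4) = (1 13 9 4 3 11)(2 7 14 12 8 15 10) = [0, 13, 7, 11, 3, 5, 6, 14, 15, 4, 2, 1, 8, 9, 12, 10]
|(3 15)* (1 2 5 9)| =4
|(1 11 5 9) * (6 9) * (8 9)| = 6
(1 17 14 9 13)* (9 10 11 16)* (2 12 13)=(1 17 14 10 11 16 9 2 12 13)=[0, 17, 12, 3, 4, 5, 6, 7, 8, 2, 11, 16, 13, 1, 10, 15, 9, 14]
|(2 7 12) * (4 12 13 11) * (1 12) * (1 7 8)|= 4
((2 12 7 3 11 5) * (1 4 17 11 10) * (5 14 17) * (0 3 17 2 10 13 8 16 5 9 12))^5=((0 3 13 8 16 5 10 1 4 9 12 7 17 11 14 2))^5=(0 5 12 2 16 9 14 8 4 11 13 1 17 3 10 7)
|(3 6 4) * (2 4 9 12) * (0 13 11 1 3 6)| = |(0 13 11 1 3)(2 4 6 9 12)| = 5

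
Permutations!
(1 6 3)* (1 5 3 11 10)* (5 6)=[0, 5, 2, 6, 4, 3, 11, 7, 8, 9, 1, 10]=(1 5 3 6 11 10)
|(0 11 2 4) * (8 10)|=4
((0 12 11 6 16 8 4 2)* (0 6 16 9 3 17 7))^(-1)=(0 7 17 3 9 6 2 4 8 16 11 12)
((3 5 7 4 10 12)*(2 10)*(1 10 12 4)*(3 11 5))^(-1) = (1 7 5 11 12 2 4 10)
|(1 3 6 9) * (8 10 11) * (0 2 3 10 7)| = |(0 2 3 6 9 1 10 11 8 7)| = 10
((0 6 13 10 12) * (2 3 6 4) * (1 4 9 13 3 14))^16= (14)(0 9 13 10 12)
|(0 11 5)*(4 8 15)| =|(0 11 5)(4 8 15)| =3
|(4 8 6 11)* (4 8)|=3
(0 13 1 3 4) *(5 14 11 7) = (0 13 1 3 4)(5 14 11 7) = [13, 3, 2, 4, 0, 14, 6, 5, 8, 9, 10, 7, 12, 1, 11]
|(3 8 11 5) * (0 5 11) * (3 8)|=3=|(11)(0 5 8)|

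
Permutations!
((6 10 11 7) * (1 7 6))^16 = (6 10 11)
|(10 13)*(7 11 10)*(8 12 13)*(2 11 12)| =|(2 11 10 8)(7 12 13)| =12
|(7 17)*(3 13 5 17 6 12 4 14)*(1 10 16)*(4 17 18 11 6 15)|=12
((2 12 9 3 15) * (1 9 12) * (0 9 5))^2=(0 3 2 5 9 15 1)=((0 9 3 15 2 1 5))^2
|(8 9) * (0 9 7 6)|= 5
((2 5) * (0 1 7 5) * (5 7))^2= ((7)(0 1 5 2))^2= (7)(0 5)(1 2)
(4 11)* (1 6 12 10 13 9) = (1 6 12 10 13 9)(4 11) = [0, 6, 2, 3, 11, 5, 12, 7, 8, 1, 13, 4, 10, 9]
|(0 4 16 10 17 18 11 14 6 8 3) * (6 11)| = 18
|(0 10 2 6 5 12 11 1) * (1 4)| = 9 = |(0 10 2 6 5 12 11 4 1)|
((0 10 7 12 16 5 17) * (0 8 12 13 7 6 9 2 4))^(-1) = ((0 10 6 9 2 4)(5 17 8 12 16)(7 13))^(-1) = (0 4 2 9 6 10)(5 16 12 8 17)(7 13)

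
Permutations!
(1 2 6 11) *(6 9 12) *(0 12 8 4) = [12, 2, 9, 3, 0, 5, 11, 7, 4, 8, 10, 1, 6] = (0 12 6 11 1 2 9 8 4)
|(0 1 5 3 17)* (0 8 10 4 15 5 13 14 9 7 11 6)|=56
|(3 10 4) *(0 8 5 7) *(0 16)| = 15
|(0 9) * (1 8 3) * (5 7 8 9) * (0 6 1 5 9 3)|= 8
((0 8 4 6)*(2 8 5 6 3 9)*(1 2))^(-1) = (0 6 5)(1 9 3 4 8 2)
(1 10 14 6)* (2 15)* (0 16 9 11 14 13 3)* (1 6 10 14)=(0 16 9 11 1 14 10 13 3)(2 15)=[16, 14, 15, 0, 4, 5, 6, 7, 8, 11, 13, 1, 12, 3, 10, 2, 9]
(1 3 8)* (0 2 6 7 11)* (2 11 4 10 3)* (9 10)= (0 11)(1 2 6 7 4 9 10 3 8)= [11, 2, 6, 8, 9, 5, 7, 4, 1, 10, 3, 0]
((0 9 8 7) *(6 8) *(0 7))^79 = (0 8 6 9)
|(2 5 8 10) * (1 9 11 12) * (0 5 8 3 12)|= |(0 5 3 12 1 9 11)(2 8 10)|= 21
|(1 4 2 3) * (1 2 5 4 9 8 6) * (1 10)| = |(1 9 8 6 10)(2 3)(4 5)| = 10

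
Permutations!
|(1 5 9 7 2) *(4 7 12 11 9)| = 15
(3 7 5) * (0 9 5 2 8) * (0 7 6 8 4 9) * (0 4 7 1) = [4, 0, 7, 6, 9, 3, 8, 2, 1, 5] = (0 4 9 5 3 6 8 1)(2 7)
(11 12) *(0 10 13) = [10, 1, 2, 3, 4, 5, 6, 7, 8, 9, 13, 12, 11, 0] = (0 10 13)(11 12)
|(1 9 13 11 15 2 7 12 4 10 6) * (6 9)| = |(1 6)(2 7 12 4 10 9 13 11 15)| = 18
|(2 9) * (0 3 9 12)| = |(0 3 9 2 12)| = 5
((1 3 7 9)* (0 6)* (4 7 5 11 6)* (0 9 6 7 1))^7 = (0 6 11 3 4 9 7 5 1)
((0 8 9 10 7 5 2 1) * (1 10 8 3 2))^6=((0 3 2 10 7 5 1)(8 9))^6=(0 1 5 7 10 2 3)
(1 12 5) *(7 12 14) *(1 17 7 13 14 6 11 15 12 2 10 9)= (1 6 11 15 12 5 17 7 2 10 9)(13 14)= [0, 6, 10, 3, 4, 17, 11, 2, 8, 1, 9, 15, 5, 14, 13, 12, 16, 7]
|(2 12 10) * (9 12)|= 4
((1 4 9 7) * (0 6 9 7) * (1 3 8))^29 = (0 9 6)(1 8 3 7 4) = ((0 6 9)(1 4 7 3 8))^29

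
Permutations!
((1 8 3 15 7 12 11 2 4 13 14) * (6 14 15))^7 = ((1 8 3 6 14)(2 4 13 15 7 12 11))^7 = (15)(1 3 14 8 6)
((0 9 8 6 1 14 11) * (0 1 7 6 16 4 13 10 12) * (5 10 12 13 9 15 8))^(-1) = (0 12 13 10 5 9 4 16 8 15)(1 11 14)(6 7)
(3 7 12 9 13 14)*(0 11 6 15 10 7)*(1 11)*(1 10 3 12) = (0 10 7 1 11 6 15 3)(9 13 14 12) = [10, 11, 2, 0, 4, 5, 15, 1, 8, 13, 7, 6, 9, 14, 12, 3]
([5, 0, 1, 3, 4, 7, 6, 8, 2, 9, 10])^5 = (10)(0 1 2 8 7 5)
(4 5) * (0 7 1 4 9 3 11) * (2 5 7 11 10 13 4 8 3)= (0 11)(1 8 3 10 13 4 7)(2 5 9)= [11, 8, 5, 10, 7, 9, 6, 1, 3, 2, 13, 0, 12, 4]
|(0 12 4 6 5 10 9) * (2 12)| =8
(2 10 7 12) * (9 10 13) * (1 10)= (1 10 7 12 2 13 9)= [0, 10, 13, 3, 4, 5, 6, 12, 8, 1, 7, 11, 2, 9]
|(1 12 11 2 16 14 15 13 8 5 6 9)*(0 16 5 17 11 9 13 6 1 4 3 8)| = 30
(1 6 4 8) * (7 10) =(1 6 4 8)(7 10) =[0, 6, 2, 3, 8, 5, 4, 10, 1, 9, 7]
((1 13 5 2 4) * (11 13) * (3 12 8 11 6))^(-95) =((1 6 3 12 8 11 13 5 2 4))^(-95) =(1 11)(2 12)(3 5)(4 8)(6 13)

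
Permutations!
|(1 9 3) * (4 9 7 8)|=6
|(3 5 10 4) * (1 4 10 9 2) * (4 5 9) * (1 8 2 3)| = 6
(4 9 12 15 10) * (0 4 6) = (0 4 9 12 15 10 6) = [4, 1, 2, 3, 9, 5, 0, 7, 8, 12, 6, 11, 15, 13, 14, 10]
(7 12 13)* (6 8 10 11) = (6 8 10 11)(7 12 13) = [0, 1, 2, 3, 4, 5, 8, 12, 10, 9, 11, 6, 13, 7]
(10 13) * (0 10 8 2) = (0 10 13 8 2) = [10, 1, 0, 3, 4, 5, 6, 7, 2, 9, 13, 11, 12, 8]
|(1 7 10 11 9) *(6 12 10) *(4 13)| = 14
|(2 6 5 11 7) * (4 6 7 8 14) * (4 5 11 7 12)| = |(2 12 4 6 11 8 14 5 7)| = 9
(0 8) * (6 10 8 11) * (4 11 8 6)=(0 8)(4 11)(6 10)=[8, 1, 2, 3, 11, 5, 10, 7, 0, 9, 6, 4]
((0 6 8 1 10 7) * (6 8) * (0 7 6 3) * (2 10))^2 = (0 1 10 3 8 2 6)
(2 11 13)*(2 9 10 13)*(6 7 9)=(2 11)(6 7 9 10 13)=[0, 1, 11, 3, 4, 5, 7, 9, 8, 10, 13, 2, 12, 6]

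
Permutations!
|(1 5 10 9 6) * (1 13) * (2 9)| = |(1 5 10 2 9 6 13)| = 7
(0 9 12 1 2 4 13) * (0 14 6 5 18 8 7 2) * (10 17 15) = (0 9 12 1)(2 4 13 14 6 5 18 8 7)(10 17 15) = [9, 0, 4, 3, 13, 18, 5, 2, 7, 12, 17, 11, 1, 14, 6, 10, 16, 15, 8]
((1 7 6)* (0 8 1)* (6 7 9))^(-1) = ((0 8 1 9 6))^(-1) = (0 6 9 1 8)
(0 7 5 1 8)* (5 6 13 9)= (0 7 6 13 9 5 1 8)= [7, 8, 2, 3, 4, 1, 13, 6, 0, 5, 10, 11, 12, 9]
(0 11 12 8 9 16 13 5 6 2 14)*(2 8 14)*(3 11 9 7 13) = (0 9 16 3 11 12 14)(5 6 8 7 13) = [9, 1, 2, 11, 4, 6, 8, 13, 7, 16, 10, 12, 14, 5, 0, 15, 3]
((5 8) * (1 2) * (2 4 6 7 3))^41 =(1 2 3 7 6 4)(5 8)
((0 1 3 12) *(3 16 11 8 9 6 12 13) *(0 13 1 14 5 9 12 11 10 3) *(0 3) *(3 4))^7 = ((0 14 5 9 6 11 8 12 13 4 3 1 16 10))^7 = (0 12)(1 6)(3 9)(4 5)(8 10)(11 16)(13 14)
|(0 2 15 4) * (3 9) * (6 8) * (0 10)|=10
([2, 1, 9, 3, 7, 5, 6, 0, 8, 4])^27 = (0 9 7 2 4)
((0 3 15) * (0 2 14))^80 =(15)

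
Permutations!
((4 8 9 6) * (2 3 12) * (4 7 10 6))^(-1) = (2 12 3)(4 9 8)(6 10 7)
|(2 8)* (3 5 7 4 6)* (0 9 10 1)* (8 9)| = 30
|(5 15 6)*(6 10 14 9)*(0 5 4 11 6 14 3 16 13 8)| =24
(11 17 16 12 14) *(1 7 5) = (1 7 5)(11 17 16 12 14) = [0, 7, 2, 3, 4, 1, 6, 5, 8, 9, 10, 17, 14, 13, 11, 15, 12, 16]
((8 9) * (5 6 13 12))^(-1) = ((5 6 13 12)(8 9))^(-1) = (5 12 13 6)(8 9)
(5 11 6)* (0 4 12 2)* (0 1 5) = (0 4 12 2 1 5 11 6) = [4, 5, 1, 3, 12, 11, 0, 7, 8, 9, 10, 6, 2]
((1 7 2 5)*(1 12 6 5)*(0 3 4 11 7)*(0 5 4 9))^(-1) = ((0 3 9)(1 5 12 6 4 11 7 2))^(-1) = (0 9 3)(1 2 7 11 4 6 12 5)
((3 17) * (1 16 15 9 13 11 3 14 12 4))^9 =((1 16 15 9 13 11 3 17 14 12 4))^9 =(1 12 17 11 9 16 4 14 3 13 15)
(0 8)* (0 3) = (0 8 3) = [8, 1, 2, 0, 4, 5, 6, 7, 3]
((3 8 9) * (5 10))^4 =((3 8 9)(5 10))^4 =(10)(3 8 9)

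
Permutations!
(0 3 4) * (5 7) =(0 3 4)(5 7) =[3, 1, 2, 4, 0, 7, 6, 5]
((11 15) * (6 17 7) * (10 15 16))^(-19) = ((6 17 7)(10 15 11 16))^(-19) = (6 7 17)(10 15 11 16)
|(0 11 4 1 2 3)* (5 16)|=|(0 11 4 1 2 3)(5 16)|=6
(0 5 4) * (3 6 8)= [5, 1, 2, 6, 0, 4, 8, 7, 3]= (0 5 4)(3 6 8)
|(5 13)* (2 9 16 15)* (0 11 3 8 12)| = |(0 11 3 8 12)(2 9 16 15)(5 13)| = 20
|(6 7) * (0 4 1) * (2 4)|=4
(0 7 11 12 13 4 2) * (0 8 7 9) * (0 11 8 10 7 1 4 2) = [9, 4, 10, 3, 0, 5, 6, 8, 1, 11, 7, 12, 13, 2] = (0 9 11 12 13 2 10 7 8 1 4)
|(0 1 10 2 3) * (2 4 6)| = |(0 1 10 4 6 2 3)| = 7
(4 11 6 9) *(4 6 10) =(4 11 10)(6 9) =[0, 1, 2, 3, 11, 5, 9, 7, 8, 6, 4, 10]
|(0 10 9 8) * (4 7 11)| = 12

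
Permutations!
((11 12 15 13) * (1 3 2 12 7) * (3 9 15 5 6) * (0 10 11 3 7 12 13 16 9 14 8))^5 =(0 6)(1 11)(2 3 13)(5 8)(7 10)(9 16 15)(12 14)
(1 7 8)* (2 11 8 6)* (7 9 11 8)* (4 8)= (1 9 11 7 6 2 4 8)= [0, 9, 4, 3, 8, 5, 2, 6, 1, 11, 10, 7]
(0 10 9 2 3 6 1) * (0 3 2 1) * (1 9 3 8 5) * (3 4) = (0 10 4 3 6)(1 8 5) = [10, 8, 2, 6, 3, 1, 0, 7, 5, 9, 4]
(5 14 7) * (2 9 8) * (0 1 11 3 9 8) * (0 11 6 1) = (1 6)(2 8)(3 9 11)(5 14 7) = [0, 6, 8, 9, 4, 14, 1, 5, 2, 11, 10, 3, 12, 13, 7]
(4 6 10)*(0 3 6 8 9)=(0 3 6 10 4 8 9)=[3, 1, 2, 6, 8, 5, 10, 7, 9, 0, 4]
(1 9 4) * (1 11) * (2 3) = (1 9 4 11)(2 3) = [0, 9, 3, 2, 11, 5, 6, 7, 8, 4, 10, 1]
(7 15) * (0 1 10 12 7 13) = (0 1 10 12 7 15 13) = [1, 10, 2, 3, 4, 5, 6, 15, 8, 9, 12, 11, 7, 0, 14, 13]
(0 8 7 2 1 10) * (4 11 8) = (0 4 11 8 7 2 1 10) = [4, 10, 1, 3, 11, 5, 6, 2, 7, 9, 0, 8]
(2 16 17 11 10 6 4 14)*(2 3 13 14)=(2 16 17 11 10 6 4)(3 13 14)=[0, 1, 16, 13, 2, 5, 4, 7, 8, 9, 6, 10, 12, 14, 3, 15, 17, 11]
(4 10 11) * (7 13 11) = (4 10 7 13 11) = [0, 1, 2, 3, 10, 5, 6, 13, 8, 9, 7, 4, 12, 11]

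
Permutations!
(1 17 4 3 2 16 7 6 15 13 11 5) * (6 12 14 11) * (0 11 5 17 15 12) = (0 11 17 4 3 2 16 7)(1 15 13 6 12 14 5) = [11, 15, 16, 2, 3, 1, 12, 0, 8, 9, 10, 17, 14, 6, 5, 13, 7, 4]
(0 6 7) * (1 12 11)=[6, 12, 2, 3, 4, 5, 7, 0, 8, 9, 10, 1, 11]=(0 6 7)(1 12 11)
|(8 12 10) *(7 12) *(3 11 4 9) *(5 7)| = |(3 11 4 9)(5 7 12 10 8)| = 20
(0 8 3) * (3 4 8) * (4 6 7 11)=(0 3)(4 8 6 7 11)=[3, 1, 2, 0, 8, 5, 7, 11, 6, 9, 10, 4]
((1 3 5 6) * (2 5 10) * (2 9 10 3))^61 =(1 2 5 6)(9 10)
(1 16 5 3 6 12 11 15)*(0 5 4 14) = (0 5 3 6 12 11 15 1 16 4 14) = [5, 16, 2, 6, 14, 3, 12, 7, 8, 9, 10, 15, 11, 13, 0, 1, 4]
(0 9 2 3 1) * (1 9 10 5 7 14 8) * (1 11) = (0 10 5 7 14 8 11 1)(2 3 9) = [10, 0, 3, 9, 4, 7, 6, 14, 11, 2, 5, 1, 12, 13, 8]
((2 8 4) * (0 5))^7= ((0 5)(2 8 4))^7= (0 5)(2 8 4)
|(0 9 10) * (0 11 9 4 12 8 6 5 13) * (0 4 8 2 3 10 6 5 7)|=|(0 8 5 13 4 12 2 3 10 11 9 6 7)|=13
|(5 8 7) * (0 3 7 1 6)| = |(0 3 7 5 8 1 6)| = 7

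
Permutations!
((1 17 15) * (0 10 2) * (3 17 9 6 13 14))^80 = ((0 10 2)(1 9 6 13 14 3 17 15))^80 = (17)(0 2 10)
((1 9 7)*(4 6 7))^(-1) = (1 7 6 4 9)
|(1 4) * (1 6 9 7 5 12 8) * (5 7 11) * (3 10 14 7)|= 8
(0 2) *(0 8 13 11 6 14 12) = (0 2 8 13 11 6 14 12) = [2, 1, 8, 3, 4, 5, 14, 7, 13, 9, 10, 6, 0, 11, 12]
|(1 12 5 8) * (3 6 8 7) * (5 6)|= |(1 12 6 8)(3 5 7)|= 12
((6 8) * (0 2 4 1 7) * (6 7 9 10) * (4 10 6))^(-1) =(0 7 8 6 9 1 4 10 2) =((0 2 10 4 1 9 6 8 7))^(-1)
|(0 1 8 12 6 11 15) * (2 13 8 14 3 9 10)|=13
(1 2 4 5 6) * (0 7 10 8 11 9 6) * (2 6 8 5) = (0 7 10 5)(1 6)(2 4)(8 11 9) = [7, 6, 4, 3, 2, 0, 1, 10, 11, 8, 5, 9]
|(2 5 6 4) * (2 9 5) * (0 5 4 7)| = 4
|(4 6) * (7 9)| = 2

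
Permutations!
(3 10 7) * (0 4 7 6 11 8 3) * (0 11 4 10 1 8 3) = [10, 8, 2, 1, 7, 5, 4, 11, 0, 9, 6, 3] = (0 10 6 4 7 11 3 1 8)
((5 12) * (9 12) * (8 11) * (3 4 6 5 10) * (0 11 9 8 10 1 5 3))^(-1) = (0 10 11)(1 12 9 8 5)(3 6 4)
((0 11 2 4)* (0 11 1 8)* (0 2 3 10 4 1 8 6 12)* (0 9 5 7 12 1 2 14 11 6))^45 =(14)(5 7 12 9)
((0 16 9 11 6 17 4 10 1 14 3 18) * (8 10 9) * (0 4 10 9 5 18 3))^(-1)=((0 16 8 9 11 6 17 10 1 14)(4 5 18))^(-1)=(0 14 1 10 17 6 11 9 8 16)(4 18 5)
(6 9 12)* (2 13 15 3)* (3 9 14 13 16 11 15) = (2 16 11 15 9 12 6 14 13 3) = [0, 1, 16, 2, 4, 5, 14, 7, 8, 12, 10, 15, 6, 3, 13, 9, 11]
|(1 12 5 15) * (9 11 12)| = |(1 9 11 12 5 15)| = 6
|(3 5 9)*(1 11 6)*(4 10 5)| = 15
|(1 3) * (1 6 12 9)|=|(1 3 6 12 9)|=5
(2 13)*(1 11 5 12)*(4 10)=(1 11 5 12)(2 13)(4 10)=[0, 11, 13, 3, 10, 12, 6, 7, 8, 9, 4, 5, 1, 2]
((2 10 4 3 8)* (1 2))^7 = (1 2 10 4 3 8)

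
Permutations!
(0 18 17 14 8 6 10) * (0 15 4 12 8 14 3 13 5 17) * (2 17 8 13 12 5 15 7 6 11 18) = (0 2 17 3 12 13 15 4 5 8 11 18)(6 10 7) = [2, 1, 17, 12, 5, 8, 10, 6, 11, 9, 7, 18, 13, 15, 14, 4, 16, 3, 0]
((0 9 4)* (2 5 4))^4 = (0 4 5 2 9)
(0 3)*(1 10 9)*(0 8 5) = (0 3 8 5)(1 10 9) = [3, 10, 2, 8, 4, 0, 6, 7, 5, 1, 9]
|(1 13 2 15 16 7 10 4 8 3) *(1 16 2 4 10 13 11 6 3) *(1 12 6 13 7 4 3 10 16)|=12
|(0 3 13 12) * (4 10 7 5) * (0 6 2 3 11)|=|(0 11)(2 3 13 12 6)(4 10 7 5)|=20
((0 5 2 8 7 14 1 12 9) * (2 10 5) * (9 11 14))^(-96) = (14)(0 9 7 8 2)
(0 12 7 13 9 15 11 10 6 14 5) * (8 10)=(0 12 7 13 9 15 11 8 10 6 14 5)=[12, 1, 2, 3, 4, 0, 14, 13, 10, 15, 6, 8, 7, 9, 5, 11]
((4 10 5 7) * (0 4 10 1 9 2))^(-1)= (0 2 9 1 4)(5 10 7)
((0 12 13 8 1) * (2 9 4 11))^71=(0 12 13 8 1)(2 11 4 9)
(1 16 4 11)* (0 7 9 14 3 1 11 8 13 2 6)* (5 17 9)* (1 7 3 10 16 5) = (0 3 7 1 5 17 9 14 10 16 4 8 13 2 6) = [3, 5, 6, 7, 8, 17, 0, 1, 13, 14, 16, 11, 12, 2, 10, 15, 4, 9]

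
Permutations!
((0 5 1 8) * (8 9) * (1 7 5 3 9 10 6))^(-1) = (0 8 9 3)(1 6 10)(5 7)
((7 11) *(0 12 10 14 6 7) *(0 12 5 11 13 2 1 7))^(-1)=(0 6 14 10 12 11 5)(1 2 13 7)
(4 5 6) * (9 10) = (4 5 6)(9 10) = [0, 1, 2, 3, 5, 6, 4, 7, 8, 10, 9]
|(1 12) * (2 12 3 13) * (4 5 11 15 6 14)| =|(1 3 13 2 12)(4 5 11 15 6 14)| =30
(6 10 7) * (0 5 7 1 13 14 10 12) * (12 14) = [5, 13, 2, 3, 4, 7, 14, 6, 8, 9, 1, 11, 0, 12, 10] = (0 5 7 6 14 10 1 13 12)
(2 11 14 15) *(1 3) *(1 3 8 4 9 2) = [0, 8, 11, 3, 9, 5, 6, 7, 4, 2, 10, 14, 12, 13, 15, 1] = (1 8 4 9 2 11 14 15)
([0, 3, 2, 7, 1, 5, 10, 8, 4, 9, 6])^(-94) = [0, 3, 2, 7, 1, 5, 6, 8, 4, 9, 10]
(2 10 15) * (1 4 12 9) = (1 4 12 9)(2 10 15) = [0, 4, 10, 3, 12, 5, 6, 7, 8, 1, 15, 11, 9, 13, 14, 2]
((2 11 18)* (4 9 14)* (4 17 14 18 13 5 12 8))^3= ((2 11 13 5 12 8 4 9 18)(14 17))^3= (2 5 4)(8 18 13)(9 11 12)(14 17)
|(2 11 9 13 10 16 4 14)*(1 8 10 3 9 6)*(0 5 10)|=|(0 5 10 16 4 14 2 11 6 1 8)(3 9 13)|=33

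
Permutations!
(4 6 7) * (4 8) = (4 6 7 8) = [0, 1, 2, 3, 6, 5, 7, 8, 4]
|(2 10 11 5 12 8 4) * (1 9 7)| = 21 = |(1 9 7)(2 10 11 5 12 8 4)|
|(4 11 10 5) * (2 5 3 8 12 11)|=15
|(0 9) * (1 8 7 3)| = |(0 9)(1 8 7 3)| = 4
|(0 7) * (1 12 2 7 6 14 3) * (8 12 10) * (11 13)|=10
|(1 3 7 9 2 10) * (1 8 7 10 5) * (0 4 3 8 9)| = 10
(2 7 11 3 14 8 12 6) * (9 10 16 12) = [0, 1, 7, 14, 4, 5, 2, 11, 9, 10, 16, 3, 6, 13, 8, 15, 12] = (2 7 11 3 14 8 9 10 16 12 6)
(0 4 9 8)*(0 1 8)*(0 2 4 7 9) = (0 7 9 2 4)(1 8) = [7, 8, 4, 3, 0, 5, 6, 9, 1, 2]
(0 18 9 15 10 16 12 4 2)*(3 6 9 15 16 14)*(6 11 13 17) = [18, 1, 0, 11, 2, 5, 9, 7, 8, 16, 14, 13, 4, 17, 3, 10, 12, 6, 15] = (0 18 15 10 14 3 11 13 17 6 9 16 12 4 2)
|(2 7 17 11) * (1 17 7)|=4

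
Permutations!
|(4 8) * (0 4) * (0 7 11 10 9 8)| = 10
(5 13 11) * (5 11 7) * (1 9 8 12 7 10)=(1 9 8 12 7 5 13 10)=[0, 9, 2, 3, 4, 13, 6, 5, 12, 8, 1, 11, 7, 10]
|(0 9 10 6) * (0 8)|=5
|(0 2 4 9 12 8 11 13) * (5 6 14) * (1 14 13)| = 12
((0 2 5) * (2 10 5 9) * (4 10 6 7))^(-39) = ((0 6 7 4 10 5)(2 9))^(-39) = (0 4)(2 9)(5 7)(6 10)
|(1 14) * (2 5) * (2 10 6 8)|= 10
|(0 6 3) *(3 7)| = |(0 6 7 3)| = 4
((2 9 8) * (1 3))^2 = ((1 3)(2 9 8))^2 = (2 8 9)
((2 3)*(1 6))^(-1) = ((1 6)(2 3))^(-1) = (1 6)(2 3)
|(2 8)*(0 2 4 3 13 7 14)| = 8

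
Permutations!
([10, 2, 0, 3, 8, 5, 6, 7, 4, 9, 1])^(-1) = [2, 10, 1, 3, 8, 5, 6, 7, 4, 9, 0]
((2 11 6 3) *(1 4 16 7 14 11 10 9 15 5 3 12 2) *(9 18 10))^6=(18)(1 6 3 11 5 14 15 7 9 16 2 4 12)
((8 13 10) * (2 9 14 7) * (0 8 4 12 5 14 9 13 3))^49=((0 8 3)(2 13 10 4 12 5 14 7))^49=(0 8 3)(2 13 10 4 12 5 14 7)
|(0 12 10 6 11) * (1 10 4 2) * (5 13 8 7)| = 8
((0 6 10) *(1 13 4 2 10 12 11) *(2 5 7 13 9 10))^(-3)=((0 6 12 11 1 9 10)(4 5 7 13))^(-3)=(0 1 6 9 12 10 11)(4 5 7 13)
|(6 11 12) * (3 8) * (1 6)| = 4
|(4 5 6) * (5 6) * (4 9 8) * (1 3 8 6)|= 4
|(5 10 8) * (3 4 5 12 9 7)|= |(3 4 5 10 8 12 9 7)|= 8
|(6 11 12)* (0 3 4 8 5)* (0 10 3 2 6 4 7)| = 11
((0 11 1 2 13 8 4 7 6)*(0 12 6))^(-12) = ((0 11 1 2 13 8 4 7)(6 12))^(-12) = (0 13)(1 4)(2 7)(8 11)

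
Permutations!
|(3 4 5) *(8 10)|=6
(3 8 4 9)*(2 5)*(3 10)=[0, 1, 5, 8, 9, 2, 6, 7, 4, 10, 3]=(2 5)(3 8 4 9 10)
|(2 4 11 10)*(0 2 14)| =6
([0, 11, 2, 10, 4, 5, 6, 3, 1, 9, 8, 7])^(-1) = [0, 8, 2, 7, 4, 5, 6, 11, 10, 9, 3, 1]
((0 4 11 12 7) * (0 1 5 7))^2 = (0 11)(1 7 5)(4 12)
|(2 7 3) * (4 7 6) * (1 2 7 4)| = |(1 2 6)(3 7)| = 6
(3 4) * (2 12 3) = [0, 1, 12, 4, 2, 5, 6, 7, 8, 9, 10, 11, 3] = (2 12 3 4)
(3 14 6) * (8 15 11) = [0, 1, 2, 14, 4, 5, 3, 7, 15, 9, 10, 8, 12, 13, 6, 11] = (3 14 6)(8 15 11)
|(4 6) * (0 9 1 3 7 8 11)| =14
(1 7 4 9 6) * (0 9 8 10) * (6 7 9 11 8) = (0 11 8 10)(1 9 7 4 6) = [11, 9, 2, 3, 6, 5, 1, 4, 10, 7, 0, 8]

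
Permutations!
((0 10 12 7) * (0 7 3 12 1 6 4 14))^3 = ((0 10 1 6 4 14)(3 12))^3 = (0 6)(1 14)(3 12)(4 10)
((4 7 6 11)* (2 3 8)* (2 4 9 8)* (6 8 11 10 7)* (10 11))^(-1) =(2 3)(4 8 7 10 9 11 6)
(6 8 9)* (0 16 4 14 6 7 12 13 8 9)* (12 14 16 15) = (0 15 12 13 8)(4 16)(6 9 7 14) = [15, 1, 2, 3, 16, 5, 9, 14, 0, 7, 10, 11, 13, 8, 6, 12, 4]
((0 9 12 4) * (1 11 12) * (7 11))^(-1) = ((0 9 1 7 11 12 4))^(-1) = (0 4 12 11 7 1 9)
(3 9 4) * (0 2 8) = (0 2 8)(3 9 4) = [2, 1, 8, 9, 3, 5, 6, 7, 0, 4]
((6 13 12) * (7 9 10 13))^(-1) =(6 12 13 10 9 7)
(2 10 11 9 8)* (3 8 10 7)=(2 7 3 8)(9 10 11)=[0, 1, 7, 8, 4, 5, 6, 3, 2, 10, 11, 9]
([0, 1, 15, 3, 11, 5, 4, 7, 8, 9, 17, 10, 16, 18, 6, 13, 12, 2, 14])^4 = [0, 1, 14, 3, 2, 5, 17, 7, 8, 9, 13, 15, 12, 4, 10, 6, 16, 18, 11]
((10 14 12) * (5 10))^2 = (5 14)(10 12)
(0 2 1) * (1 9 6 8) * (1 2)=(0 1)(2 9 6 8)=[1, 0, 9, 3, 4, 5, 8, 7, 2, 6]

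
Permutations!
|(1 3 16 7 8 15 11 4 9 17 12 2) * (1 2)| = 11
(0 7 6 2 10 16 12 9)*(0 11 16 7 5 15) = (0 5 15)(2 10 7 6)(9 11 16 12) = [5, 1, 10, 3, 4, 15, 2, 6, 8, 11, 7, 16, 9, 13, 14, 0, 12]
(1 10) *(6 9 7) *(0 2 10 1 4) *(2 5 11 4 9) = [5, 1, 10, 3, 0, 11, 2, 6, 8, 7, 9, 4] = (0 5 11 4)(2 10 9 7 6)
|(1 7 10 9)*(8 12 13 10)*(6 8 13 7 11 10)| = |(1 11 10 9)(6 8 12 7 13)| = 20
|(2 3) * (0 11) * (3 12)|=|(0 11)(2 12 3)|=6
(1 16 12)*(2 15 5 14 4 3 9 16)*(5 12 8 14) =[0, 2, 15, 9, 3, 5, 6, 7, 14, 16, 10, 11, 1, 13, 4, 12, 8] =(1 2 15 12)(3 9 16 8 14 4)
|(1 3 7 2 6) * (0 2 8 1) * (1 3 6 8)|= |(0 2 8 3 7 1 6)|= 7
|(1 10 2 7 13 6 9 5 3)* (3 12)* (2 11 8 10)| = 9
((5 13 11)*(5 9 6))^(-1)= ((5 13 11 9 6))^(-1)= (5 6 9 11 13)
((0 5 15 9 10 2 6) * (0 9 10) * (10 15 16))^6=((0 5 16 10 2 6 9))^6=(0 9 6 2 10 16 5)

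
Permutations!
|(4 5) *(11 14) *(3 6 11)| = |(3 6 11 14)(4 5)| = 4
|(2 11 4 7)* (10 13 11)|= |(2 10 13 11 4 7)|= 6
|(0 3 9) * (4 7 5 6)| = 12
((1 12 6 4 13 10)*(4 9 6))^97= (1 4 10 12 13)(6 9)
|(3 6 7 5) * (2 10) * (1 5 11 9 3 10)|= 20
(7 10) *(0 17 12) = (0 17 12)(7 10) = [17, 1, 2, 3, 4, 5, 6, 10, 8, 9, 7, 11, 0, 13, 14, 15, 16, 12]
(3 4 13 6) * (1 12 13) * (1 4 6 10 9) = (1 12 13 10 9)(3 6) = [0, 12, 2, 6, 4, 5, 3, 7, 8, 1, 9, 11, 13, 10]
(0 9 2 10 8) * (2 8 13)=(0 9 8)(2 10 13)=[9, 1, 10, 3, 4, 5, 6, 7, 0, 8, 13, 11, 12, 2]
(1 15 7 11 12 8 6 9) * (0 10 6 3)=(0 10 6 9 1 15 7 11 12 8 3)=[10, 15, 2, 0, 4, 5, 9, 11, 3, 1, 6, 12, 8, 13, 14, 7]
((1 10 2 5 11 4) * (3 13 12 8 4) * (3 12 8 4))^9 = ((1 10 2 5 11 12 4)(3 13 8))^9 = (13)(1 2 11 4 10 5 12)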